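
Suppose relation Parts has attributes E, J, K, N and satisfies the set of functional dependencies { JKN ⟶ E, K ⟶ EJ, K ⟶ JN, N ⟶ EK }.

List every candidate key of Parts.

{K}; {N}

{K}⁺: K→EJ adds E, J; K→JN adds N → {E, J, K, N}.
{N}⁺: N→EK adds E, K; K→EJ adds J → {E, J, K, N}.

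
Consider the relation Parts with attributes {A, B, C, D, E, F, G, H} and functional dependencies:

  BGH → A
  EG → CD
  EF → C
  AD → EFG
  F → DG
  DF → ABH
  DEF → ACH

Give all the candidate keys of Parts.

{F}⁺: F→DG adds D, G; DF→ABH adds A, B, H; AD→EFG adds E; DEF→ACH adds C → {A, B, C, D, E, F, G, H}.
{A, D}⁺: AD→EFG adds E, F, G; DF→ABH adds B, H; DEF→ACH adds C → {A, B, C, D, E, F, G, H}. Minimal: {D}⁺ = {D}; {A}⁺ = {A} — none reach the full schema.
{A, E, G}⁺: EG→CD adds C, D; AD→EFG adds F; DF→ABH adds B, H → {A, B, C, D, E, F, G, H}. Minimal: {E, G}⁺ = {C, D, E, G}; {A, G}⁺ = {A, G}; {A, E}⁺ = {A, E} — none reach the full schema.
{B, D, G, H}⁺: BGH→A adds A; AD→EFG adds E, F; DEF→ACH adds C → {A, B, C, D, E, F, G, H}. Minimal: {D, G, H}⁺ = {D, G, H}; {B, G, H}⁺ = {A, B, G, H}; {B, D, H}⁺ = {B, D, H}; … — none reach the full schema.
{B, E, G, H}⁺: BGH→A adds A; EG→CD adds C, D; AD→EFG adds F → {A, B, C, D, E, F, G, H}. Minimal: {E, G, H}⁺ = {C, D, E, G, H}; {B, G, H}⁺ = {A, B, G, H}; {B, E, H}⁺ = {B, E, H}; … — none reach the full schema.

{F}; {A, D}; {A, E, G}; {B, D, G, H}; {B, E, G, H}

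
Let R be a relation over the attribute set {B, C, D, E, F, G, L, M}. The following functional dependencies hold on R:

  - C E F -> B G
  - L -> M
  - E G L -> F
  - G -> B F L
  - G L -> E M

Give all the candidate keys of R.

{C, D, G}⁺: G→BFL adds B, F, L; GL→EM adds E, M → {B, C, D, E, F, G, L, M}. Minimal: {D, G}⁺ = {B, D, E, F, G, L, M}; {C, G}⁺ = {B, C, E, F, G, L, M}; {C, D}⁺ = {C, D} — none reach the full schema.
{C, D, E, F}⁺: CEF→BG adds B, G; G→BFL adds L; GL→EM adds M → {B, C, D, E, F, G, L, M}. Minimal: {D, E, F}⁺ = {D, E, F}; {C, E, F}⁺ = {B, C, E, F, G, L, M}; {C, D, F}⁺ = {C, D, F}; … — none reach the full schema.

{C, D, G}; {C, D, E, F}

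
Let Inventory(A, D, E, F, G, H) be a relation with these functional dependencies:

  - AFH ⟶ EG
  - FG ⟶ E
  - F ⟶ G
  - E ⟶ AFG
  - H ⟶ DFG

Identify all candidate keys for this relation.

Attribute H never appears on the right-hand side of any dependency, so H must belong to every candidate key.
{H}⁺ = {A, D, E, F, G, H}, which is all of the schema, so {H} is the only candidate key.

(H)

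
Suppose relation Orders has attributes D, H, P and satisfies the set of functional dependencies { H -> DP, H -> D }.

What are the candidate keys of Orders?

H

Attribute H never appears on the right-hand side of any dependency, so H must belong to every candidate key.
{H}⁺ = {D, H, P}, which is all of the schema, so {H} is the only candidate key.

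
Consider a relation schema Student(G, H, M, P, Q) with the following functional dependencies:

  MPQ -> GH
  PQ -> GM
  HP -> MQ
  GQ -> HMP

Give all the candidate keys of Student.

{G, Q}; {H, P}; {P, Q}

{G, Q}⁺: GQ→HMP adds H, M, P → {G, H, M, P, Q}. Minimal: {Q}⁺ = {Q}; {G}⁺ = {G} — none reach the full schema.
{H, P}⁺: HP→MQ adds M, Q; MPQ→GH adds G → {G, H, M, P, Q}. Minimal: {P}⁺ = {P}; {H}⁺ = {H} — none reach the full schema.
{P, Q}⁺: PQ→GM adds G, M; GQ→HMP adds H → {G, H, M, P, Q}. Minimal: {Q}⁺ = {Q}; {P}⁺ = {P} — none reach the full schema.
Any other superkey contains one of these as a subset, so there are no further candidate keys.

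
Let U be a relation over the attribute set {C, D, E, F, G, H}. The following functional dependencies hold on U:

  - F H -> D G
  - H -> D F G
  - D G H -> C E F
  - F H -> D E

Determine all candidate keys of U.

(H)

{H}⁺: H→DFG adds D, F, G; DGH→CEF adds C, E → {C, D, E, F, G, H}.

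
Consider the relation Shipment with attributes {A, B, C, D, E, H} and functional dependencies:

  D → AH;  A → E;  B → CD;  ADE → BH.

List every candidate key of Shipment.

{B}⁺: B→CD adds C, D; D→AH adds A, H; A→E adds E → {A, B, C, D, E, H}.
{D}⁺: D→AH adds A, H; A→E adds E; ADE→BH adds B; B→CD adds C → {A, B, C, D, E, H}.
Any other superkey contains one of these as a subset, so there are no further candidate keys.

B, D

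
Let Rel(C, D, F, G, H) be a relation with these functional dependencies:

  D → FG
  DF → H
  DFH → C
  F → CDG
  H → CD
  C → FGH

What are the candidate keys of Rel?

{C}, {D}, {F}, {H}

{C}⁺: C→FGH adds F, G, H; F→CDG adds D → {C, D, F, G, H}.
{D}⁺: D→FG adds F, G; DF→H adds H; DFH→C adds C → {C, D, F, G, H}.
{F}⁺: F→CDG adds C, D, G; C→FGH adds H → {C, D, F, G, H}.
{H}⁺: H→CD adds C, D; C→FGH adds F, G → {C, D, F, G, H}.
Any other superkey contains one of these as a subset, so there are no further candidate keys.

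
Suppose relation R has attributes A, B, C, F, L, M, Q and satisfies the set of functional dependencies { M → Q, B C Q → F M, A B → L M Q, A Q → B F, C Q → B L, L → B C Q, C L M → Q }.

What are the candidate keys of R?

(A, B), (A, L), (A, M), (A, Q)

Attribute A never appears on the right-hand side of any dependency, so A must belong to every candidate key.
{A}⁺ = {A}, which is not all of the schema, so we must add further attributes.
{A, B}⁺: AB→LMQ adds L, M, Q; AQ→BF adds F; L→BCQ adds C → {A, B, C, F, L, M, Q}.
{A, L}⁺: L→BCQ adds B, C, Q; BCQ→FM adds F, M → {A, B, C, F, L, M, Q}.
{A, M}⁺: M→Q adds Q; AQ→BF adds B, F; AB→LMQ adds L; L→BCQ adds C → {A, B, C, F, L, M, Q}.
{A, Q}⁺: AQ→BF adds B, F; AB→LMQ adds L, M; L→BCQ adds C → {A, B, C, F, L, M, Q}.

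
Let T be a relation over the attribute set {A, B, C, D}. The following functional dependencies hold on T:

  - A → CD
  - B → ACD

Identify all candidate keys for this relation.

B

Attribute B never appears on the right-hand side of any dependency, so B must belong to every candidate key.
{B}⁺ = {A, B, C, D}, which is all of the schema, so {B} is the only candidate key.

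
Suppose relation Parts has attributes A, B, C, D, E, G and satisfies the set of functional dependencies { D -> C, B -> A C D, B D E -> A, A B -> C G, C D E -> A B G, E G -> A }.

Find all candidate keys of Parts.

Attribute E never appears on the right-hand side of any dependency, so E must belong to every candidate key.
{E}⁺ = {E}, which is not all of the schema, so we must add further attributes.
{B, E}⁺: B→ACD adds A, C, D; AB→CG adds G → {A, B, C, D, E, G}. Minimal: {E}⁺ = {E}; {B}⁺ = {A, B, C, D, G} — none reach the full schema.
{D, E}⁺: D→C adds C; CDE→ABG adds A, B, G → {A, B, C, D, E, G}. Minimal: {E}⁺ = {E}; {D}⁺ = {C, D} — none reach the full schema.

{B, E}, {D, E}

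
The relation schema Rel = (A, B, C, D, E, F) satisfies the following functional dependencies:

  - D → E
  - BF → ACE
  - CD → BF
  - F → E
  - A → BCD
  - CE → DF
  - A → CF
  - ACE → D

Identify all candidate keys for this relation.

{A}, {B, F}, {C, D}, {C, E}, {C, F}

{A}⁺: A→BCD adds B, C, D; A→CF adds F; D→E adds E → {A, B, C, D, E, F}.
{B, F}⁺: BF→ACE adds A, C, E; A→BCD adds D → {A, B, C, D, E, F}. Minimal: {F}⁺ = {E, F}; {B}⁺ = {B} — none reach the full schema.
{C, D}⁺: D→E adds E; CD→BF adds B, F; BF→ACE adds A → {A, B, C, D, E, F}. Minimal: {D}⁺ = {D, E}; {C}⁺ = {C} — none reach the full schema.
{C, E}⁺: CE→DF adds D, F; CD→BF adds B; BF→ACE adds A → {A, B, C, D, E, F}. Minimal: {E}⁺ = {E}; {C}⁺ = {C} — none reach the full schema.
{C, F}⁺: F→E adds E; CE→DF adds D; CD→BF adds B; BF→ACE adds A → {A, B, C, D, E, F}. Minimal: {F}⁺ = {E, F}; {C}⁺ = {C} — none reach the full schema.
Any other superkey contains one of these as a subset, so there are no further candidate keys.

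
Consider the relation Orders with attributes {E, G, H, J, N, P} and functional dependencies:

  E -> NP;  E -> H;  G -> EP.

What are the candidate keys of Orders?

(G, J)

Attributes G, J never appear on any right-hand side, so every candidate key must contain {G, J}.
{G, J}⁺ = {E, G, H, J, N, P}, which is all of the schema, so {G, J} is the only candidate key.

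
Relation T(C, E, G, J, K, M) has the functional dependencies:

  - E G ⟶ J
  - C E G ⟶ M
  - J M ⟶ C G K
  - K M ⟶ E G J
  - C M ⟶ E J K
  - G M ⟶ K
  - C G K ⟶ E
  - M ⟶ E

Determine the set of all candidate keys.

{C, M}⁺: CM→EJK adds E, J, K; JM→CGK adds G → {C, E, G, J, K, M}. Minimal: {M}⁺ = {E, M}; {C}⁺ = {C} — none reach the full schema.
{G, M}⁺: GM→K adds K; M→E adds E; EG→J adds J; JM→CGK adds C → {C, E, G, J, K, M}. Minimal: {M}⁺ = {E, M}; {G}⁺ = {G} — none reach the full schema.
{J, M}⁺: JM→CGK adds C, G, K; KM→EGJ adds E → {C, E, G, J, K, M}. Minimal: {M}⁺ = {E, M}; {J}⁺ = {J} — none reach the full schema.
{K, M}⁺: KM→EGJ adds E, G, J; JM→CGK adds C → {C, E, G, J, K, M}. Minimal: {M}⁺ = {E, M}; {K}⁺ = {K} — none reach the full schema.
{C, E, G}⁺: EG→J adds J; CEG→M adds M; JM→CGK adds K → {C, E, G, J, K, M}. Minimal: {E, G}⁺ = {E, G, J}; {C, G}⁺ = {C, G}; {C, E}⁺ = {C, E} — none reach the full schema.
{C, G, K}⁺: CGK→E adds E; EG→J adds J; CEG→M adds M → {C, E, G, J, K, M}. Minimal: {G, K}⁺ = {G, K}; {C, K}⁺ = {C, K}; {C, G}⁺ = {C, G} — none reach the full schema.
Any other superkey contains one of these as a subset, so there are no further candidate keys.

(C, M), (G, M), (J, M), (K, M), (C, E, G), (C, G, K)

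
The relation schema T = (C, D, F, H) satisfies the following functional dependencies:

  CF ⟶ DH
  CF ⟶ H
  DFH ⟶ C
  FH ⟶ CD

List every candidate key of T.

{C, F}, {F, H}

Attribute F never appears on the right-hand side of any dependency, so F must belong to every candidate key.
{F}⁺ = {F}, which is not all of the schema, so we must add further attributes.
{C, F}⁺: CF→DH adds D, H → {C, D, F, H}.
{F, H}⁺: FH→CD adds C, D → {C, D, F, H}.
Any other superkey contains one of these as a subset, so there are no further candidate keys.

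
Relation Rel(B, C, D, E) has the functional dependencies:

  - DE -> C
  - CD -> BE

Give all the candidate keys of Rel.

Attribute D never appears on the right-hand side of any dependency, so D must belong to every candidate key.
{D}⁺ = {D}, which is not all of the schema, so we must add further attributes.
{C, D}⁺: CD→BE adds B, E → {B, C, D, E}. Minimal: {D}⁺ = {D}; {C}⁺ = {C} — none reach the full schema.
{D, E}⁺: DE→C adds C; CD→BE adds B → {B, C, D, E}. Minimal: {E}⁺ = {E}; {D}⁺ = {D} — none reach the full schema.

CD, DE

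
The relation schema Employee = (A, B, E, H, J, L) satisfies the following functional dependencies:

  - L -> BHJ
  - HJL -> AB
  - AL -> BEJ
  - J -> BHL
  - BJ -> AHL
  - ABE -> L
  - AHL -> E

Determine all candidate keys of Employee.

(J), (L), (A, B, E)

{J}⁺: J→BHL adds B, H, L; BJ→AHL adds A; AHL→E adds E → {A, B, E, H, J, L}.
{L}⁺: L→BHJ adds B, H, J; HJL→AB adds A; AL→BEJ adds E → {A, B, E, H, J, L}.
{A, B, E}⁺: ABE→L adds L; L→BHJ adds H, J → {A, B, E, H, J, L}. Minimal: {B, E}⁺ = {B, E}; {A, E}⁺ = {A, E}; {A, B}⁺ = {A, B} — none reach the full schema.
Any other superkey contains one of these as a subset, so there are no further candidate keys.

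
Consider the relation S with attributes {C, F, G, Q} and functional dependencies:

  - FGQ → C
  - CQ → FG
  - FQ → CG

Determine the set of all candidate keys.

CQ, FQ

Attribute Q never appears on the right-hand side of any dependency, so Q must belong to every candidate key.
{Q}⁺ = {Q}, which is not all of the schema, so we must add further attributes.
{C, Q}⁺: CQ→FG adds F, G → {C, F, G, Q}. Minimal: {Q}⁺ = {Q}; {C}⁺ = {C} — none reach the full schema.
{F, Q}⁺: FQ→CG adds C, G → {C, F, G, Q}. Minimal: {Q}⁺ = {Q}; {F}⁺ = {F} — none reach the full schema.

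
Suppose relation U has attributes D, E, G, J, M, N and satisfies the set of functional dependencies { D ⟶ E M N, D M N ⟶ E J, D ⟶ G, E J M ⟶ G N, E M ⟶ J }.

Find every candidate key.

(D)

Attribute D never appears on the right-hand side of any dependency, so D must belong to every candidate key.
{D}⁺ = {D, E, G, J, M, N}, which is all of the schema, so {D} is the only candidate key.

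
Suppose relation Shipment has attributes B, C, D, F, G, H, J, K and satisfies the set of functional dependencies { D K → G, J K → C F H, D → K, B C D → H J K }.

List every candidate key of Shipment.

{B, C, D}; {B, D, J}

{B, C, D}⁺: D→K adds K; BCD→HJK adds H, J; DK→G adds G; JK→CFH adds F → {B, C, D, F, G, H, J, K}. Minimal: {C, D}⁺ = {C, D, G, K}; {B, D}⁺ = {B, D, G, K}; {B, C}⁺ = {B, C} — none reach the full schema.
{B, D, J}⁺: D→K adds K; DK→G adds G; JK→CFH adds C, F, H → {B, C, D, F, G, H, J, K}. Minimal: {D, J}⁺ = {C, D, F, G, H, J, K}; {B, J}⁺ = {B, J}; {B, D}⁺ = {B, D, G, K} — none reach the full schema.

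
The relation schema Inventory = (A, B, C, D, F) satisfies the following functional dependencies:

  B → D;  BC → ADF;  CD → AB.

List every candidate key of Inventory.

Attribute C never appears on the right-hand side of any dependency, so C must belong to every candidate key.
{C}⁺ = {C}, which is not all of the schema, so we must add further attributes.
{B, C}⁺: B→D adds D; BC→ADF adds A, F → {A, B, C, D, F}. Minimal: {C}⁺ = {C}; {B}⁺ = {B, D} — none reach the full schema.
{C, D}⁺: CD→AB adds A, B; BC→ADF adds F → {A, B, C, D, F}. Minimal: {D}⁺ = {D}; {C}⁺ = {C} — none reach the full schema.

{B, C}, {C, D}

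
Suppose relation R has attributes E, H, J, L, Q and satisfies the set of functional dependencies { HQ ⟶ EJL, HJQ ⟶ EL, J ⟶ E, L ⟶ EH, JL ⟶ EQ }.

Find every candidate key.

{H, Q}⁺: HQ→EJL adds E, J, L → {E, H, J, L, Q}.
{J, L}⁺: J→E adds E; L→EH adds H; JL→EQ adds Q → {E, H, J, L, Q}.
{L, Q}⁺: L→EH adds E, H; HQ→EJL adds J → {E, H, J, L, Q}.

HQ; JL; LQ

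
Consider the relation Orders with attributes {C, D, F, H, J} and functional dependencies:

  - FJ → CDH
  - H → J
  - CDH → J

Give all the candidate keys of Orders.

Attribute F never appears on the right-hand side of any dependency, so F must belong to every candidate key.
{F}⁺ = {F}, which is not all of the schema, so we must add further attributes.
{F, H}⁺: H→J adds J; FJ→CDH adds C, D → {C, D, F, H, J}. Minimal: {H}⁺ = {H, J}; {F}⁺ = {F} — none reach the full schema.
{F, J}⁺: FJ→CDH adds C, D, H → {C, D, F, H, J}. Minimal: {J}⁺ = {J}; {F}⁺ = {F} — none reach the full schema.

(F, H), (F, J)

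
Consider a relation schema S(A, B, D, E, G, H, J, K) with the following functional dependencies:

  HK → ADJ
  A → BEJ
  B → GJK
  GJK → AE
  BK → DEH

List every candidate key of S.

{A}, {B}, {H, K}, {G, J, K}

{A}⁺: A→BEJ adds B, E, J; B→GJK adds G, K; BK→DEH adds D, H → {A, B, D, E, G, H, J, K}.
{B}⁺: B→GJK adds G, J, K; GJK→AE adds A, E; BK→DEH adds D, H → {A, B, D, E, G, H, J, K}.
{H, K}⁺: HK→ADJ adds A, D, J; A→BEJ adds B, E; B→GJK adds G → {A, B, D, E, G, H, J, K}.
{G, J, K}⁺: GJK→AE adds A, E; A→BEJ adds B; BK→DEH adds D, H → {A, B, D, E, G, H, J, K}.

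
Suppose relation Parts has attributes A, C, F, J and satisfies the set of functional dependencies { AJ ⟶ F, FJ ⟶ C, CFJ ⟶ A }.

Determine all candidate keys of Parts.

(A, J), (F, J)

Attribute J never appears on the right-hand side of any dependency, so J must belong to every candidate key.
{J}⁺ = {J}, which is not all of the schema, so we must add further attributes.
{A, J}⁺: AJ→F adds F; FJ→C adds C → {A, C, F, J}. Minimal: {J}⁺ = {J}; {A}⁺ = {A} — none reach the full schema.
{F, J}⁺: FJ→C adds C; CFJ→A adds A → {A, C, F, J}. Minimal: {J}⁺ = {J}; {F}⁺ = {F} — none reach the full schema.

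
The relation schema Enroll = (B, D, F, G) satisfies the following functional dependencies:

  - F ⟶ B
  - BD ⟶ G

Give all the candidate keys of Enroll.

{D, F}

Attributes D, F never appear on any right-hand side, so every candidate key must contain {D, F}.
{D, F}⁺ = {B, D, F, G}, which is all of the schema, so {D, F} is the only candidate key.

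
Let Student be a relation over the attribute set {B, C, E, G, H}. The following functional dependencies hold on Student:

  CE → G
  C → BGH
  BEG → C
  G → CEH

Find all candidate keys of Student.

{C}⁺: C→BGH adds B, G, H; G→CEH adds E → {B, C, E, G, H}.
{G}⁺: G→CEH adds C, E, H; C→BGH adds B → {B, C, E, G, H}.

{C}, {G}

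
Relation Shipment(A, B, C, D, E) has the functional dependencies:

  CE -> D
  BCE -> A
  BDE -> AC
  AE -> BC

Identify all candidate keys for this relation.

{A, E}, {B, C, E}, {B, D, E}

Attribute E never appears on the right-hand side of any dependency, so E must belong to every candidate key.
{E}⁺ = {E}, which is not all of the schema, so we must add further attributes.
{A, E}⁺: AE→BC adds B, C; CE→D adds D → {A, B, C, D, E}.
{B, C, E}⁺: CE→D adds D; BCE→A adds A → {A, B, C, D, E}.
{B, D, E}⁺: BDE→AC adds A, C → {A, B, C, D, E}.
Any other superkey contains one of these as a subset, so there are no further candidate keys.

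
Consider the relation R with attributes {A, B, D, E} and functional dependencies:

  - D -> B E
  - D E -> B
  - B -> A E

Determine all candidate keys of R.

Attribute D never appears on the right-hand side of any dependency, so D must belong to every candidate key.
{D}⁺ = {A, B, D, E}, which is all of the schema, so {D} is the only candidate key.

{D}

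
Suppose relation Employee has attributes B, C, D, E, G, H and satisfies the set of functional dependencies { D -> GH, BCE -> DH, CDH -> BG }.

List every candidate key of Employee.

{B, C, E}; {C, D, E}

Attributes C, E never appear on any right-hand side, so every candidate key must contain {C, E}.
{C, E}⁺ = {C, E}, which is not all of the schema, so we must add further attributes.
{B, C, E}⁺: BCE→DH adds D, H; CDH→BG adds G → {B, C, D, E, G, H}. Minimal: {C, E}⁺ = {C, E}; {B, E}⁺ = {B, E}; {B, C}⁺ = {B, C} — none reach the full schema.
{C, D, E}⁺: D→GH adds G, H; CDH→BG adds B → {B, C, D, E, G, H}. Minimal: {D, E}⁺ = {D, E, G, H}; {C, E}⁺ = {C, E}; {C, D}⁺ = {B, C, D, G, H} — none reach the full schema.
Any other superkey contains one of these as a subset, so there are no further candidate keys.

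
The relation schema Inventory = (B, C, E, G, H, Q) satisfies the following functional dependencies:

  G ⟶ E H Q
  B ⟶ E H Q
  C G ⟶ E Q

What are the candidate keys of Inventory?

Attributes B, C, G never appear on any right-hand side, so every candidate key must contain {B, C, G}.
{B, C, G}⁺ = {B, C, E, G, H, Q}, which is all of the schema, so {B, C, G} is the only candidate key.

{B, C, G}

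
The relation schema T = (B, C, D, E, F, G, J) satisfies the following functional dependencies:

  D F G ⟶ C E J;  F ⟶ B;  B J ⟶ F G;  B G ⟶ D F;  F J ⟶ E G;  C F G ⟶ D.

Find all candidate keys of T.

{B, G}; {B, J}; {F, G}; {F, J}

{B, G}⁺: BG→DF adds D, F; DFG→CEJ adds C, E, J → {B, C, D, E, F, G, J}. Minimal: {G}⁺ = {G}; {B}⁺ = {B} — none reach the full schema.
{B, J}⁺: BJ→FG adds F, G; BG→DF adds D; FJ→EG adds E; DFG→CEJ adds C → {B, C, D, E, F, G, J}. Minimal: {J}⁺ = {J}; {B}⁺ = {B} — none reach the full schema.
{F, G}⁺: F→B adds B; BG→DF adds D; DFG→CEJ adds C, E, J → {B, C, D, E, F, G, J}. Minimal: {G}⁺ = {G}; {F}⁺ = {B, F} — none reach the full schema.
{F, J}⁺: F→B adds B; BJ→FG adds G; BG→DF adds D; FJ→EG adds E; DFG→CEJ adds C → {B, C, D, E, F, G, J}. Minimal: {J}⁺ = {J}; {F}⁺ = {B, F} — none reach the full schema.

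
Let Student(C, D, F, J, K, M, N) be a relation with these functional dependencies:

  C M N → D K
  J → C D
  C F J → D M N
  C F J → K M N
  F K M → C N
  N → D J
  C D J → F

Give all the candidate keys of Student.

{J}⁺: J→CD adds C, D; CDJ→F adds F; CFJ→DMN adds M, N; CFJ→KMN adds K → {C, D, F, J, K, M, N}.
{N}⁺: N→DJ adds D, J; J→CD adds C; CDJ→F adds F; CFJ→DMN adds M; CFJ→KMN adds K → {C, D, F, J, K, M, N}.
{F, K, M}⁺: FKM→CN adds C, N; N→DJ adds D, J → {C, D, F, J, K, M, N}. Minimal: {K, M}⁺ = {K, M}; {F, M}⁺ = {F, M}; {F, K}⁺ = {F, K} — none reach the full schema.

J, N, FKM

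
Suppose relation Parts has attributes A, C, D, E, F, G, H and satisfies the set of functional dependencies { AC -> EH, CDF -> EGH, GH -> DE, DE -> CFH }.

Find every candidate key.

(A, C, D); (A, C, G); (A, D, E); (A, G, H)

Attribute A never appears on the right-hand side of any dependency, so A must belong to every candidate key.
{A}⁺ = {A}, which is not all of the schema, so we must add further attributes.
{A, C, D}⁺: AC→EH adds E, H; DE→CFH adds F; CDF→EGH adds G → {A, C, D, E, F, G, H}. Minimal: {C, D}⁺ = {C, D}; {A, D}⁺ = {A, D}; {A, C}⁺ = {A, C, E, H} — none reach the full schema.
{A, C, G}⁺: AC→EH adds E, H; GH→DE adds D; DE→CFH adds F → {A, C, D, E, F, G, H}. Minimal: {C, G}⁺ = {C, G}; {A, G}⁺ = {A, G}; {A, C}⁺ = {A, C, E, H} — none reach the full schema.
{A, D, E}⁺: DE→CFH adds C, F, H; CDF→EGH adds G → {A, C, D, E, F, G, H}. Minimal: {D, E}⁺ = {C, D, E, F, G, H}; {A, E}⁺ = {A, E}; {A, D}⁺ = {A, D} — none reach the full schema.
{A, G, H}⁺: GH→DE adds D, E; DE→CFH adds C, F → {A, C, D, E, F, G, H}. Minimal: {G, H}⁺ = {C, D, E, F, G, H}; {A, H}⁺ = {A, H}; {A, G}⁺ = {A, G} — none reach the full schema.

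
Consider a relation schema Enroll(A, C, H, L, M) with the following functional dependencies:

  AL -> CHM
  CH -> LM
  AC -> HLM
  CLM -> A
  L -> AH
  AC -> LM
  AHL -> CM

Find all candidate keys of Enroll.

{L}⁺: L→AH adds A, H; AHL→CM adds C, M → {A, C, H, L, M}.
{A, C}⁺: AC→HLM adds H, L, M → {A, C, H, L, M}. Minimal: {C}⁺ = {C}; {A}⁺ = {A} — none reach the full schema.
{C, H}⁺: CH→LM adds L, M; CLM→A adds A → {A, C, H, L, M}. Minimal: {H}⁺ = {H}; {C}⁺ = {C} — none reach the full schema.
Any other superkey contains one of these as a subset, so there are no further candidate keys.

L; AC; CH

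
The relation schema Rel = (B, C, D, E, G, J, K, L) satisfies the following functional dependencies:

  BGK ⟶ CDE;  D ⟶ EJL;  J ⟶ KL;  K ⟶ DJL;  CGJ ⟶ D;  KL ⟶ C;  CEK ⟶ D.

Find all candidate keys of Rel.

BDG, BGJ, BGK

{B, D, G}⁺: D→EJL adds E, J, L; J→KL adds K; KL→C adds C → {B, C, D, E, G, J, K, L}.
{B, G, J}⁺: J→KL adds K, L; K→DJL adds D; KL→C adds C; BGK→CDE adds E → {B, C, D, E, G, J, K, L}.
{B, G, K}⁺: BGK→CDE adds C, D, E; D→EJL adds J, L → {B, C, D, E, G, J, K, L}.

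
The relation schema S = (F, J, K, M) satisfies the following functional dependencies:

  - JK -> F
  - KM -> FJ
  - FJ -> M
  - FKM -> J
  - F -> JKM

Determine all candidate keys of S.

{F}⁺: F→JKM adds J, K, M → {F, J, K, M}.
{J, K}⁺: JK→F adds F; FJ→M adds M → {F, J, K, M}. Minimal: {K}⁺ = {K}; {J}⁺ = {J} — none reach the full schema.
{K, M}⁺: KM→FJ adds F, J → {F, J, K, M}. Minimal: {M}⁺ = {M}; {K}⁺ = {K} — none reach the full schema.

{F}, {J, K}, {K, M}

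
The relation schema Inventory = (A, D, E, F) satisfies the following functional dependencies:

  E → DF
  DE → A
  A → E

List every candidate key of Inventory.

{A}, {E}

{A}⁺: A→E adds E; E→DF adds D, F → {A, D, E, F}.
{E}⁺: E→DF adds D, F; DE→A adds A → {A, D, E, F}.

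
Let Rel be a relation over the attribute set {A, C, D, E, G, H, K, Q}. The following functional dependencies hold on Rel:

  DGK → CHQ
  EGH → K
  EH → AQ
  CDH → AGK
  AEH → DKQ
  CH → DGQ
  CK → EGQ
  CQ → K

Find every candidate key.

CH; CDK; CDQ; DGK; EGH

{C, H}⁺: CH→DGQ adds D, G, Q; CQ→K adds K; CDH→AGK adds A; CK→EGQ adds E → {A, C, D, E, G, H, K, Q}. Minimal: {H}⁺ = {H}; {C}⁺ = {C} — none reach the full schema.
{C, D, K}⁺: CK→EGQ adds E, G, Q; DGK→CHQ adds H; EH→AQ adds A → {A, C, D, E, G, H, K, Q}. Minimal: {D, K}⁺ = {D, K}; {C, K}⁺ = {C, E, G, K, Q}; {C, D}⁺ = {C, D} — none reach the full schema.
{C, D, Q}⁺: CQ→K adds K; CK→EGQ adds E, G; DGK→CHQ adds H; EH→AQ adds A → {A, C, D, E, G, H, K, Q}. Minimal: {D, Q}⁺ = {D, Q}; {C, Q}⁺ = {C, E, G, K, Q}; {C, D}⁺ = {C, D} — none reach the full schema.
{D, G, K}⁺: DGK→CHQ adds C, H, Q; CDH→AGK adds A; CK→EGQ adds E → {A, C, D, E, G, H, K, Q}. Minimal: {G, K}⁺ = {G, K}; {D, K}⁺ = {D, K}; {D, G}⁺ = {D, G} — none reach the full schema.
{E, G, H}⁺: EGH→K adds K; EH→AQ adds A, Q; AEH→DKQ adds D; DGK→CHQ adds C → {A, C, D, E, G, H, K, Q}. Minimal: {G, H}⁺ = {G, H}; {E, H}⁺ = {A, D, E, H, K, Q}; {E, G}⁺ = {E, G} — none reach the full schema.
Any other superkey contains one of these as a subset, so there are no further candidate keys.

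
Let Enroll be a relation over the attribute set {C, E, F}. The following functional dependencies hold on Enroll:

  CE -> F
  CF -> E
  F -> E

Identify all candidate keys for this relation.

CE, CF

Attribute C never appears on the right-hand side of any dependency, so C must belong to every candidate key.
{C}⁺ = {C}, which is not all of the schema, so we must add further attributes.
{C, E}⁺: CE→F adds F → {C, E, F}. Minimal: {E}⁺ = {E}; {C}⁺ = {C} — none reach the full schema.
{C, F}⁺: CF→E adds E → {C, E, F}. Minimal: {F}⁺ = {E, F}; {C}⁺ = {C} — none reach the full schema.
Any other superkey contains one of these as a subset, so there are no further candidate keys.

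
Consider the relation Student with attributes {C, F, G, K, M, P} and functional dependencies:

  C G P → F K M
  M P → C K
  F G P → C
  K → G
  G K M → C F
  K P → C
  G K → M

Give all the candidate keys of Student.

{K, P}, {M, P}, {C, G, P}, {F, G, P}

Attribute P never appears on the right-hand side of any dependency, so P must belong to every candidate key.
{P}⁺ = {P}, which is not all of the schema, so we must add further attributes.
{K, P}⁺: K→G adds G; KP→C adds C; GK→M adds M; CGP→FKM adds F → {C, F, G, K, M, P}. Minimal: {P}⁺ = {P}; {K}⁺ = {C, F, G, K, M} — none reach the full schema.
{M, P}⁺: MP→CK adds C, K; K→G adds G; GKM→CF adds F → {C, F, G, K, M, P}. Minimal: {P}⁺ = {P}; {M}⁺ = {M} — none reach the full schema.
{C, G, P}⁺: CGP→FKM adds F, K, M → {C, F, G, K, M, P}. Minimal: {G, P}⁺ = {G, P}; {C, P}⁺ = {C, P}; {C, G}⁺ = {C, G} — none reach the full schema.
{F, G, P}⁺: FGP→C adds C; CGP→FKM adds K, M → {C, F, G, K, M, P}. Minimal: {G, P}⁺ = {G, P}; {F, P}⁺ = {F, P}; {F, G}⁺ = {F, G} — none reach the full schema.
Any other superkey contains one of these as a subset, so there are no further candidate keys.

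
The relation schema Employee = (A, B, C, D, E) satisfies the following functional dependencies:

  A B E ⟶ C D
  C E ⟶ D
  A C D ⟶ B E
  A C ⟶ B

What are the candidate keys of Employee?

(A, B, E); (A, C, D); (A, C, E)

Attribute A never appears on the right-hand side of any dependency, so A must belong to every candidate key.
{A}⁺ = {A}, which is not all of the schema, so we must add further attributes.
{A, B, E}⁺: ABE→CD adds C, D → {A, B, C, D, E}.
{A, C, D}⁺: ACD→BE adds B, E → {A, B, C, D, E}.
{A, C, E}⁺: CE→D adds D; ACD→BE adds B → {A, B, C, D, E}.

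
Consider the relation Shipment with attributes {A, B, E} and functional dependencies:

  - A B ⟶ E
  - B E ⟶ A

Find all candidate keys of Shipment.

AB; BE

Attribute B never appears on the right-hand side of any dependency, so B must belong to every candidate key.
{B}⁺ = {B}, which is not all of the schema, so we must add further attributes.
{A, B}⁺: AB→E adds E → {A, B, E}. Minimal: {B}⁺ = {B}; {A}⁺ = {A} — none reach the full schema.
{B, E}⁺: BE→A adds A → {A, B, E}. Minimal: {E}⁺ = {E}; {B}⁺ = {B} — none reach the full schema.
Any other superkey contains one of these as a subset, so there are no further candidate keys.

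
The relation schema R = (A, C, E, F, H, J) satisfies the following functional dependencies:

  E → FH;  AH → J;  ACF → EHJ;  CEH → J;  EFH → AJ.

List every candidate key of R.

{C, E}; {A, C, F}

Attribute C never appears on the right-hand side of any dependency, so C must belong to every candidate key.
{C}⁺ = {C}, which is not all of the schema, so we must add further attributes.
{C, E}⁺: E→FH adds F, H; CEH→J adds J; EFH→AJ adds A → {A, C, E, F, H, J}. Minimal: {E}⁺ = {A, E, F, H, J}; {C}⁺ = {C} — none reach the full schema.
{A, C, F}⁺: ACF→EHJ adds E, H, J → {A, C, E, F, H, J}. Minimal: {C, F}⁺ = {C, F}; {A, F}⁺ = {A, F}; {A, C}⁺ = {A, C} — none reach the full schema.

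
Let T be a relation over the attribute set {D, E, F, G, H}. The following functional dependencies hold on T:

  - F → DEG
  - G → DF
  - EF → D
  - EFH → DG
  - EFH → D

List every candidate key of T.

{F, H}, {G, H}

Attribute H never appears on the right-hand side of any dependency, so H must belong to every candidate key.
{H}⁺ = {H}, which is not all of the schema, so we must add further attributes.
{F, H}⁺: F→DEG adds D, E, G → {D, E, F, G, H}. Minimal: {H}⁺ = {H}; {F}⁺ = {D, E, F, G} — none reach the full schema.
{G, H}⁺: G→DF adds D, F; F→DEG adds E → {D, E, F, G, H}. Minimal: {H}⁺ = {H}; {G}⁺ = {D, E, F, G} — none reach the full schema.
Any other superkey contains one of these as a subset, so there are no further candidate keys.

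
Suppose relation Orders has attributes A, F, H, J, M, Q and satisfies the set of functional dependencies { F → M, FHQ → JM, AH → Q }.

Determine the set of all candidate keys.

{A, F, H}

{A, F, H}⁺: F→M adds M; AH→Q adds Q; FHQ→JM adds J → {A, F, H, J, M, Q}. Minimal: {F, H}⁺ = {F, H, M}; {A, H}⁺ = {A, H, Q}; {A, F}⁺ = {A, F, M} — none reach the full schema.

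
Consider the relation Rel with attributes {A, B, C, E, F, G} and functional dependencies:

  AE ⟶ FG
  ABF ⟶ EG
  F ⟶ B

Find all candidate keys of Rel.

Attributes A, C never appear on any right-hand side, so every candidate key must contain {A, C}.
{A, C}⁺ = {A, C}, which is not all of the schema, so we must add further attributes.
{A, C, E}⁺: AE→FG adds F, G; F→B adds B → {A, B, C, E, F, G}. Minimal: {C, E}⁺ = {C, E}; {A, E}⁺ = {A, B, E, F, G}; {A, C}⁺ = {A, C} — none reach the full schema.
{A, C, F}⁺: F→B adds B; ABF→EG adds E, G → {A, B, C, E, F, G}. Minimal: {C, F}⁺ = {B, C, F}; {A, F}⁺ = {A, B, E, F, G}; {A, C}⁺ = {A, C} — none reach the full schema.

(A, C, E), (A, C, F)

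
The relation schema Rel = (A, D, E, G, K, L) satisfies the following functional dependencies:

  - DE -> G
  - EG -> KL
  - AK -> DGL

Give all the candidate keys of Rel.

ADE, AEG, AEK

Attributes A, E never appear on any right-hand side, so every candidate key must contain {A, E}.
{A, E}⁺ = {A, E}, which is not all of the schema, so we must add further attributes.
{A, D, E}⁺: DE→G adds G; EG→KL adds K, L → {A, D, E, G, K, L}.
{A, E, G}⁺: EG→KL adds K, L; AK→DGL adds D → {A, D, E, G, K, L}.
{A, E, K}⁺: AK→DGL adds D, G, L → {A, D, E, G, K, L}.
Any other superkey contains one of these as a subset, so there are no further candidate keys.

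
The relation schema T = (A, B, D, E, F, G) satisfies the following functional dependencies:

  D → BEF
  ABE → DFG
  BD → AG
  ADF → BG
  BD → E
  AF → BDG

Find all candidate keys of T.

{D}, {A, F}, {A, B, E}

{D}⁺: D→BEF adds B, E, F; BD→AG adds A, G → {A, B, D, E, F, G}.
{A, F}⁺: AF→BDG adds B, D, G; D→BEF adds E → {A, B, D, E, F, G}. Minimal: {F}⁺ = {F}; {A}⁺ = {A} — none reach the full schema.
{A, B, E}⁺: ABE→DFG adds D, F, G → {A, B, D, E, F, G}. Minimal: {B, E}⁺ = {B, E}; {A, E}⁺ = {A, E}; {A, B}⁺ = {A, B} — none reach the full schema.
Any other superkey contains one of these as a subset, so there are no further candidate keys.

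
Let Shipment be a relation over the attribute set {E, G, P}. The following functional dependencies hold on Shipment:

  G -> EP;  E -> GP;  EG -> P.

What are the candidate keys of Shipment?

{E}, {G}

{E}⁺: E→GP adds G, P → {E, G, P}.
{G}⁺: G→EP adds E, P → {E, G, P}.
Any other superkey contains one of these as a subset, so there are no further candidate keys.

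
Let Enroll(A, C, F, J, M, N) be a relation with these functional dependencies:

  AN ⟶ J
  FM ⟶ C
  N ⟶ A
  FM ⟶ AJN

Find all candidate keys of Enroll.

FM

Attributes F, M never appear on any right-hand side, so every candidate key must contain {F, M}.
{F, M}⁺ = {A, C, F, J, M, N}, which is all of the schema, so {F, M} is the only candidate key.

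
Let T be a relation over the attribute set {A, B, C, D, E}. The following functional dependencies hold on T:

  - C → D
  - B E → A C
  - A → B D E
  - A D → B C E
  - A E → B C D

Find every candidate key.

{A}, {B, E}

{A}⁺: A→BDE adds B, D, E; AD→BCE adds C → {A, B, C, D, E}.
{B, E}⁺: BE→AC adds A, C; A→BDE adds D → {A, B, C, D, E}.
Any other superkey contains one of these as a subset, so there are no further candidate keys.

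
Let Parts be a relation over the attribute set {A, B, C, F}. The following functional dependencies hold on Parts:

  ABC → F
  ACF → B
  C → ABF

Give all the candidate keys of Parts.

Attribute C never appears on the right-hand side of any dependency, so C must belong to every candidate key.
{C}⁺ = {A, B, C, F}, which is all of the schema, so {C} is the only candidate key.

{C}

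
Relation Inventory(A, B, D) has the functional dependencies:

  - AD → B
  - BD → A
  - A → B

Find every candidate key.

(A, D), (B, D)

Attribute D never appears on the right-hand side of any dependency, so D must belong to every candidate key.
{D}⁺ = {D}, which is not all of the schema, so we must add further attributes.
{A, D}⁺: AD→B adds B → {A, B, D}. Minimal: {D}⁺ = {D}; {A}⁺ = {A, B} — none reach the full schema.
{B, D}⁺: BD→A adds A → {A, B, D}. Minimal: {D}⁺ = {D}; {B}⁺ = {B} — none reach the full schema.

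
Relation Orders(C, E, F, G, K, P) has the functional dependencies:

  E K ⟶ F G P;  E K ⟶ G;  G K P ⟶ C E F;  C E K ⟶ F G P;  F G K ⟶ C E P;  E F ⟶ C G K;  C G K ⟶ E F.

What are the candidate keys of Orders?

{E, F}⁺: EF→CGK adds C, G, K; EK→FGP adds P → {C, E, F, G, K, P}. Minimal: {F}⁺ = {F}; {E}⁺ = {E} — none reach the full schema.
{E, K}⁺: EK→FGP adds F, G, P; GKP→CEF adds C → {C, E, F, G, K, P}. Minimal: {K}⁺ = {K}; {E}⁺ = {E} — none reach the full schema.
{C, G, K}⁺: CGK→EF adds E, F; EK→FGP adds P → {C, E, F, G, K, P}. Minimal: {G, K}⁺ = {G, K}; {C, K}⁺ = {C, K}; {C, G}⁺ = {C, G} — none reach the full schema.
{F, G, K}⁺: FGK→CEP adds C, E, P → {C, E, F, G, K, P}. Minimal: {G, K}⁺ = {G, K}; {F, K}⁺ = {F, K}; {F, G}⁺ = {F, G} — none reach the full schema.
{G, K, P}⁺: GKP→CEF adds C, E, F → {C, E, F, G, K, P}. Minimal: {K, P}⁺ = {K, P}; {G, P}⁺ = {G, P}; {G, K}⁺ = {G, K} — none reach the full schema.

EF; EK; CGK; FGK; GKP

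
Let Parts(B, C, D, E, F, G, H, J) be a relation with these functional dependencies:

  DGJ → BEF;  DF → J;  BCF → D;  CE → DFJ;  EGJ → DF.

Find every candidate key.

Attributes C, G, H never appear on any right-hand side, so every candidate key must contain {C, G, H}.
{C, G, H}⁺ = {C, G, H}, which is not all of the schema, so we must add further attributes.
{C, E, G, H}⁺: CE→DFJ adds D, F, J; DGJ→BEF adds B → {B, C, D, E, F, G, H, J}. Minimal: {E, G, H}⁺ = {E, G, H}; {C, G, H}⁺ = {C, G, H}; {C, E, H}⁺ = {C, D, E, F, H, J}; … — none reach the full schema.
{B, C, F, G, H}⁺: BCF→D adds D; DF→J adds J; DGJ→BEF adds E → {B, C, D, E, F, G, H, J}. Minimal: {C, F, G, H}⁺ = {C, F, G, H}; {B, F, G, H}⁺ = {B, F, G, H}; {B, C, G, H}⁺ = {B, C, G, H}; … — none reach the full schema.
{C, D, F, G, H}⁺: DF→J adds J; DGJ→BEF adds B, E → {B, C, D, E, F, G, H, J}. Minimal: {D, F, G, H}⁺ = {B, D, E, F, G, H, J}; {C, F, G, H}⁺ = {C, F, G, H}; {C, D, G, H}⁺ = {C, D, G, H}; … — none reach the full schema.
{C, D, G, H, J}⁺: DGJ→BEF adds B, E, F → {B, C, D, E, F, G, H, J}. Minimal: {D, G, H, J}⁺ = {B, D, E, F, G, H, J}; {C, G, H, J}⁺ = {C, G, H, J}; {C, D, H, J}⁺ = {C, D, H, J}; … — none reach the full schema.
Any other superkey contains one of these as a subset, so there are no further candidate keys.

{C, E, G, H}, {B, C, F, G, H}, {C, D, F, G, H}, {C, D, G, H, J}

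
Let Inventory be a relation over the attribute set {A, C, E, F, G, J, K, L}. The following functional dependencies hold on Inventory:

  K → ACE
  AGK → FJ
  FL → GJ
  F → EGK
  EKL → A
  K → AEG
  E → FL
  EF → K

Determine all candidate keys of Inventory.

{E}⁺: E→FL adds F, L; EF→K adds K; K→ACE adds A, C; FL→GJ adds G, J → {A, C, E, F, G, J, K, L}.
{F}⁺: F→EGK adds E, G, K; K→AEG adds A; E→FL adds L; K→ACE adds C; AGK→FJ adds J → {A, C, E, F, G, J, K, L}.
{K}⁺: K→ACE adds A, C, E; K→AEG adds G; E→FL adds F, L; AGK→FJ adds J → {A, C, E, F, G, J, K, L}.
Any other superkey contains one of these as a subset, so there are no further candidate keys.

{E}, {F}, {K}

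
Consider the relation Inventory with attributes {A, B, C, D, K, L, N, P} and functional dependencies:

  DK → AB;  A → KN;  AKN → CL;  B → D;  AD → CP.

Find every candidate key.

{A, B}⁺: A→KN adds K, N; AKN→CL adds C, L; B→D adds D; AD→CP adds P → {A, B, C, D, K, L, N, P}. Minimal: {B}⁺ = {B, D}; {A}⁺ = {A, C, K, L, N} — none reach the full schema.
{A, D}⁺: A→KN adds K, N; AKN→CL adds C, L; AD→CP adds P; DK→AB adds B → {A, B, C, D, K, L, N, P}. Minimal: {D}⁺ = {D}; {A}⁺ = {A, C, K, L, N} — none reach the full schema.
{B, K}⁺: B→D adds D; DK→AB adds A; A→KN adds N; AKN→CL adds C, L; AD→CP adds P → {A, B, C, D, K, L, N, P}. Minimal: {K}⁺ = {K}; {B}⁺ = {B, D} — none reach the full schema.
{D, K}⁺: DK→AB adds A, B; A→KN adds N; AKN→CL adds C, L; AD→CP adds P → {A, B, C, D, K, L, N, P}. Minimal: {K}⁺ = {K}; {D}⁺ = {D} — none reach the full schema.
Any other superkey contains one of these as a subset, so there are no further candidate keys.

AB, AD, BK, DK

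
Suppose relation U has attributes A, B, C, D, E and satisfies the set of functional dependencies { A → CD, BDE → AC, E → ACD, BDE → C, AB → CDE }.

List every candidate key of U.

{A, B}, {B, E}

Attribute B never appears on the right-hand side of any dependency, so B must belong to every candidate key.
{B}⁺ = {B}, which is not all of the schema, so we must add further attributes.
{A, B}⁺: A→CD adds C, D; AB→CDE adds E → {A, B, C, D, E}. Minimal: {B}⁺ = {B}; {A}⁺ = {A, C, D} — none reach the full schema.
{B, E}⁺: E→ACD adds A, C, D → {A, B, C, D, E}. Minimal: {E}⁺ = {A, C, D, E}; {B}⁺ = {B} — none reach the full schema.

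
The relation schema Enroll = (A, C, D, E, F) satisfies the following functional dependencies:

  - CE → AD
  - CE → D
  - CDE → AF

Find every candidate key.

Attributes C, E never appear on any right-hand side, so every candidate key must contain {C, E}.
{C, E}⁺ = {A, C, D, E, F}, which is all of the schema, so {C, E} is the only candidate key.

{C, E}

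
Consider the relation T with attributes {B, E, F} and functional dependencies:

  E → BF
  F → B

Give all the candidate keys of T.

{E}

Attribute E never appears on the right-hand side of any dependency, so E must belong to every candidate key.
{E}⁺ = {B, E, F}, which is all of the schema, so {E} is the only candidate key.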